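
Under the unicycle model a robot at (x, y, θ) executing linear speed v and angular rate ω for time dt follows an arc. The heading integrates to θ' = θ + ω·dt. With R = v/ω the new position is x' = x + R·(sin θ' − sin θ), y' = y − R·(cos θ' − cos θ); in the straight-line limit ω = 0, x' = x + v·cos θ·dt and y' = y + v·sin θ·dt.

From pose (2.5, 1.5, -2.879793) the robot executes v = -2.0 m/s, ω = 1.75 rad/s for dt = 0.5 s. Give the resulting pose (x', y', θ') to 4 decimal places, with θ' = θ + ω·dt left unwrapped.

(3.2411, 2.1233, -2.0048)

θ' = -2.8798 + 1.75·0.5 = -2.0048
R = v/ω = -2.0/1.75 = -1.1429
x' = 2.5 + -1.1429·(sin -2.0048 − sin -2.8798) = 3.2411
y' = 1.5 − -1.1429·(cos -2.0048 − cos -2.8798) = 2.1233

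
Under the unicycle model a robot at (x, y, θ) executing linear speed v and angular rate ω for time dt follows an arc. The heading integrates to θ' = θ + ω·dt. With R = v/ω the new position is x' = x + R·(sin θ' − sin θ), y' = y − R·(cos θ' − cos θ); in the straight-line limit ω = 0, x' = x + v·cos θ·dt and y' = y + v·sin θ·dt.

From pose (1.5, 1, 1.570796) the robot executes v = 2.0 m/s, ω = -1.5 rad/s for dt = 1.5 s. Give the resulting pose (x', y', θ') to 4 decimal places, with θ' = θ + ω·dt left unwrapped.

(3.6709, 2.0374, -0.6792)

θ' = 1.5708 + -1.5·1.5 = -0.6792
R = v/ω = 2.0/-1.5 = -1.3333
x' = 1.5 + -1.3333·(sin -0.6792 − sin 1.5708) = 3.6709
y' = 1 − -1.3333·(cos -0.6792 − cos 1.5708) = 2.0374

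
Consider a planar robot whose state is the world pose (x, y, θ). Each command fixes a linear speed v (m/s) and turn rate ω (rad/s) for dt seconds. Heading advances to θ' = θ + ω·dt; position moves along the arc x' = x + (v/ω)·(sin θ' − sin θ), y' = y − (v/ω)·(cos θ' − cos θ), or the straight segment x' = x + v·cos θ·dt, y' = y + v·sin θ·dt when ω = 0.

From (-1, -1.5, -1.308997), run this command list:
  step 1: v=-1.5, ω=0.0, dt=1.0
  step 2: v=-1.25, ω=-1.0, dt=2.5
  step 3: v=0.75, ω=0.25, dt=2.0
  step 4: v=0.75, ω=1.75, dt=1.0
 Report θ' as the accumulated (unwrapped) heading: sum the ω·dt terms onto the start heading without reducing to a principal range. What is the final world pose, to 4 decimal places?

step 1: θ'=-1.3090 (straight) → pose (-1.3882, -0.0511, -1.3090)
step 2: θ'=-3.8090 (R=1.2500) → pose (0.5929, 1.2542, -3.8090)
step 3: θ'=-3.3090 (R=3.0000) → pose (-0.7641, 1.8560, -3.3090)
step 4: θ'=-1.5590 (R=0.4286) → pose (-1.2641, 1.4283, -1.5590)

(-1.2641, 1.4283, -1.5590)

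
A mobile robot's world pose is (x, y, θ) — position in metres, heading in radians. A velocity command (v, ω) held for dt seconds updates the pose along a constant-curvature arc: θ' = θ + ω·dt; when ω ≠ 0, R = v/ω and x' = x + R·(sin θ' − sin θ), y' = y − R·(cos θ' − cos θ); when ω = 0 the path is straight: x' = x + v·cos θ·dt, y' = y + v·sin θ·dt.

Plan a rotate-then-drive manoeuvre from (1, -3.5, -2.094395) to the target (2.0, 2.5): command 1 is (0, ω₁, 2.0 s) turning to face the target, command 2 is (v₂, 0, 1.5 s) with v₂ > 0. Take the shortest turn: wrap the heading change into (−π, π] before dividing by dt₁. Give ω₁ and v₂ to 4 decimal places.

ω₁ = -1.3916, v₂ = 4.0552

heading to target = atan2(2.5−-3.5, 2−1) = 1.4056
Δθ = wrap(1.4056 − -2.0944) = -2.7831; ω₁ = Δθ/dt₁ = -1.3916
distance = √((2−1)² + (2.5−-3.5)²) = 6.0828; v₂ = distance/dt₂ = 4.0552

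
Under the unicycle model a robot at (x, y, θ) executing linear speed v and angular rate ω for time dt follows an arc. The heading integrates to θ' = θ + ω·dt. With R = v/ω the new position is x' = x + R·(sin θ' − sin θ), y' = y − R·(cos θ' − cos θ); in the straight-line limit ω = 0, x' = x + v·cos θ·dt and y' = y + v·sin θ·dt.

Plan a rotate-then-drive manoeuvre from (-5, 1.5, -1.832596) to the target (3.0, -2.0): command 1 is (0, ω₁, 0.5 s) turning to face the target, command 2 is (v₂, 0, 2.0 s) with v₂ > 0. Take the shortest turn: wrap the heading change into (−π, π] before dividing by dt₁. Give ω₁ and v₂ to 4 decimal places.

ω₁ = 2.8404, v₂ = 4.3661

heading to target = atan2(-2−1.5, 3−-5) = -0.4124
Δθ = wrap(-0.4124 − -1.8326) = 1.4202; ω₁ = Δθ/dt₁ = 2.8404
distance = √((3−-5)² + (-2−1.5)²) = 8.7321; v₂ = distance/dt₂ = 4.3661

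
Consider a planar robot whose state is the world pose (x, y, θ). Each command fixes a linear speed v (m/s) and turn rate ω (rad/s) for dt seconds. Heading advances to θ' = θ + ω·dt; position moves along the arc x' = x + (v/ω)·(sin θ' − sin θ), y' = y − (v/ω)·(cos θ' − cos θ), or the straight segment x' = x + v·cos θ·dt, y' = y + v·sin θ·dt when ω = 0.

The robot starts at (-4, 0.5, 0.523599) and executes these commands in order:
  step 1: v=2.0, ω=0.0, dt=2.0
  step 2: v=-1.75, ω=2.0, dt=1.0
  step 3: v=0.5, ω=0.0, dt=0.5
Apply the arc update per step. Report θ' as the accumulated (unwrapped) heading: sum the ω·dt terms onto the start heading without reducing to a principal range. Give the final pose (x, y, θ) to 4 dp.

step 1: θ'=0.5236 (straight) → pose (-0.5359, 2.5000, 0.5236)
step 2: θ'=2.5236 (R=-0.8750) → pose (-0.6054, 1.0291, 2.5236)
step 3: θ'=2.5236 (straight) → pose (-0.8091, 1.1739, 2.5236)

(-0.8091, 1.1739, 2.5236)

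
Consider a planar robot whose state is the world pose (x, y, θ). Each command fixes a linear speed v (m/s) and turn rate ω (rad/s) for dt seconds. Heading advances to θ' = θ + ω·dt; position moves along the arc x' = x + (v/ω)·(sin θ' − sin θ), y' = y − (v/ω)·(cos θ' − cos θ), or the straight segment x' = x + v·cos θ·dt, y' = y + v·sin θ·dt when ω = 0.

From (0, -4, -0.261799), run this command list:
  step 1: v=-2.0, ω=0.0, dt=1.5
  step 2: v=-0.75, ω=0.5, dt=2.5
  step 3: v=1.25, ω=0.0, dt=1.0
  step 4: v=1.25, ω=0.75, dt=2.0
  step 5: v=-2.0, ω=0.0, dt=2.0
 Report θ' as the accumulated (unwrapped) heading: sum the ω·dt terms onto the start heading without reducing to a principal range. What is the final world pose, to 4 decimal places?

(-1.0533, -2.9945, 2.4882)

step 1: θ'=-0.2618 (straight) → pose (-2.8978, -3.2235, -0.2618)
step 2: θ'=0.9882 (R=-1.5000) → pose (-4.5386, -3.8471, 0.9882)
step 3: θ'=0.9882 (straight) → pose (-3.8508, -2.8033, 0.9882)
step 4: θ'=2.4882 (R=1.6667) → pose (-4.2294, -0.5630, 2.4882)
step 5: θ'=2.4882 (straight) → pose (-1.0533, -2.9945, 2.4882)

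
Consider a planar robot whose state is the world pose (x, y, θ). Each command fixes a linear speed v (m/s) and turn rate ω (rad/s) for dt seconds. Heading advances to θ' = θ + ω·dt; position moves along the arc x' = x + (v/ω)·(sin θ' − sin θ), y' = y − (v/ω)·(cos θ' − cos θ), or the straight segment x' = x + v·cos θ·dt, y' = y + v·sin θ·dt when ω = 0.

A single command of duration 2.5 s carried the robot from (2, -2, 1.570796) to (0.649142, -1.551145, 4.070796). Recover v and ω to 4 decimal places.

Δθ = 4.070796 − 1.570796 = 2.500000
ω = Δθ/dt = 2.500000/2.5 = 1.0000
R = Δx/(sin θ' − sin θ) = 0.7500
v = R·ω = 0.7500·1.0000 = 0.7500

v = 0.7500, ω = 1.0000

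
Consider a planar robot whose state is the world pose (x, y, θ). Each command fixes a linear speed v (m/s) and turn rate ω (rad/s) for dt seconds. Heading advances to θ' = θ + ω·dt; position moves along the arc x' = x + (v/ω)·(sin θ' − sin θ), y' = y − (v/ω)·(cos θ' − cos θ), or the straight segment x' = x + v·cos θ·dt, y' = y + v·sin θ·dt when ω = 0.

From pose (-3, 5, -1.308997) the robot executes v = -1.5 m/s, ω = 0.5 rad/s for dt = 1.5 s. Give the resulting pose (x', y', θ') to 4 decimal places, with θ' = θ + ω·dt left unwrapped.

θ' = -1.3090 + 0.5·1.5 = -0.5590
R = v/ω = -1.5/0.5 = -3.0000
x' = -3 + -3.0000·(sin -0.5590 − sin -1.3090) = -4.3068
y' = 5 − -3.0000·(cos -0.5590 − cos -1.3090) = 6.7669

(-4.3068, 6.7669, -0.5590)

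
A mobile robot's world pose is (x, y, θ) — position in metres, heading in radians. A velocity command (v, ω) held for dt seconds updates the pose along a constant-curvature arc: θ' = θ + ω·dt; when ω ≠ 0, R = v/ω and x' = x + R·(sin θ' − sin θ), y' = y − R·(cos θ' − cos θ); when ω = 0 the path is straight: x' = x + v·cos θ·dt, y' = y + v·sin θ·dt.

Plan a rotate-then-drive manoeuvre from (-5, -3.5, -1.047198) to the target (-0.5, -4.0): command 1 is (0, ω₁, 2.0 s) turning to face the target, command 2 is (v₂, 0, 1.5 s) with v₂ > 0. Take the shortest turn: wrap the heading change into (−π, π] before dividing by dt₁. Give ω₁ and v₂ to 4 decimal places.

heading to target = atan2(-4−-3.5, -0.5−-5) = -0.1107
Δθ = wrap(-0.1107 − -1.0472) = 0.9365; ω₁ = Δθ/dt₁ = 0.4683
distance = √((-0.5−-5)² + (-4−-3.5)²) = 4.5277; v₂ = distance/dt₂ = 3.0185

ω₁ = 0.4683, v₂ = 3.0185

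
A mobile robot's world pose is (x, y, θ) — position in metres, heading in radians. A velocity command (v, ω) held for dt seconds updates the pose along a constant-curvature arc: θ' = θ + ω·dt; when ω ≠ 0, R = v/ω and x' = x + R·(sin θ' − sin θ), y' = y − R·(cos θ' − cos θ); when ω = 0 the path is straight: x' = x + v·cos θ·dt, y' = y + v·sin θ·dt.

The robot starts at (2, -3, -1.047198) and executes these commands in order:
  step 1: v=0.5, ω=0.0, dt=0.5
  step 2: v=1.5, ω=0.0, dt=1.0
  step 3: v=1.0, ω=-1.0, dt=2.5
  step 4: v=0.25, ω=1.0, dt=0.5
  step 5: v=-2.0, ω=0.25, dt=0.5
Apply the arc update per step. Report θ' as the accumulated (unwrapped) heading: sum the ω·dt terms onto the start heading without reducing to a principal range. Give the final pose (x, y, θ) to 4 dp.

(2.4793, -5.7591, -2.9222)

step 1: θ'=-1.0472 (straight) → pose (2.1250, -3.2165, -1.0472)
step 2: θ'=-1.0472 (straight) → pose (2.8750, -4.5155, -1.0472)
step 3: θ'=-3.5472 (R=-1.0000) → pose (1.6144, -5.9344, -3.5472)
step 4: θ'=-3.0472 (R=0.2500) → pose (1.4922, -5.9152, -3.0472)
step 5: θ'=-2.9222 (R=-8.0000) → pose (2.4793, -5.7591, -2.9222)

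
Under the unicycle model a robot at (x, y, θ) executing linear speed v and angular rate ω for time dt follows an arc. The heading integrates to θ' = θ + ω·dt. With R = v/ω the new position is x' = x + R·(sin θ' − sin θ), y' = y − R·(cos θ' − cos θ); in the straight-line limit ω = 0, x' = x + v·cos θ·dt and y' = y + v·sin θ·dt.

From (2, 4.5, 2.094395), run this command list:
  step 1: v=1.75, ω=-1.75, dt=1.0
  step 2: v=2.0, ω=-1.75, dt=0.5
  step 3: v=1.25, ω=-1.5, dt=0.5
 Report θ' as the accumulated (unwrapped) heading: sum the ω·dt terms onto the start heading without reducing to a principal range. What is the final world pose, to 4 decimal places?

(3.8694, 5.3709, -1.2806)

step 1: θ'=0.3444 (R=-1.0000) → pose (2.5284, 5.9413, 0.3444)
step 2: θ'=-0.5306 (R=-1.1429) → pose (3.4926, 5.8512, -0.5306)
step 3: θ'=-1.2806 (R=-0.8333) → pose (3.8694, 5.3709, -1.2806)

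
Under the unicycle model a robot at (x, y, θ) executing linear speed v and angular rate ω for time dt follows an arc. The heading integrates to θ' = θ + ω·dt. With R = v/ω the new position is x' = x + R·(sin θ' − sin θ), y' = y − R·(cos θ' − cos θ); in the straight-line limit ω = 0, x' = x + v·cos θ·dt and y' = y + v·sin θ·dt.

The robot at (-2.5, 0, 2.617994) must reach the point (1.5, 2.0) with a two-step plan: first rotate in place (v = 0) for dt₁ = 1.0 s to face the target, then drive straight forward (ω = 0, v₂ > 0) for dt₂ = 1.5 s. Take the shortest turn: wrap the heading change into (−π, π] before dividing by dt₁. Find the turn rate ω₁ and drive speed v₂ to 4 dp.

heading to target = atan2(2−0, 1.5−-2.5) = 0.4636
Δθ = wrap(0.4636 − 2.6180) = -2.1543; ω₁ = Δθ/dt₁ = -2.1543
distance = √((1.5−-2.5)² + (2−0)²) = 4.4721; v₂ = distance/dt₂ = 2.9814

ω₁ = -2.1543, v₂ = 2.9814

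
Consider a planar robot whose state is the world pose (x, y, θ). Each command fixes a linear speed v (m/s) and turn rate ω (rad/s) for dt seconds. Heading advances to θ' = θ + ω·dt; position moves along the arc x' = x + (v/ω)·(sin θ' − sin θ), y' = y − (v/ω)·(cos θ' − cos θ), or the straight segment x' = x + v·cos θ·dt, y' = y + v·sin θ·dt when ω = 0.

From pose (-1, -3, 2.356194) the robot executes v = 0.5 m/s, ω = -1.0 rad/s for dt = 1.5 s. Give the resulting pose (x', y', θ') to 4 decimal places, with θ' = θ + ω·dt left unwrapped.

θ' = 2.3562 + -1.0·1.5 = 0.8562
R = v/ω = 0.5/-1.0 = -0.5000
x' = -1 + -0.5000·(sin 0.8562 − sin 2.3562) = -1.0241
y' = -3 − -0.5000·(cos 0.8562 − cos 2.3562) = -2.3188

(-1.0241, -2.3188, 0.8562)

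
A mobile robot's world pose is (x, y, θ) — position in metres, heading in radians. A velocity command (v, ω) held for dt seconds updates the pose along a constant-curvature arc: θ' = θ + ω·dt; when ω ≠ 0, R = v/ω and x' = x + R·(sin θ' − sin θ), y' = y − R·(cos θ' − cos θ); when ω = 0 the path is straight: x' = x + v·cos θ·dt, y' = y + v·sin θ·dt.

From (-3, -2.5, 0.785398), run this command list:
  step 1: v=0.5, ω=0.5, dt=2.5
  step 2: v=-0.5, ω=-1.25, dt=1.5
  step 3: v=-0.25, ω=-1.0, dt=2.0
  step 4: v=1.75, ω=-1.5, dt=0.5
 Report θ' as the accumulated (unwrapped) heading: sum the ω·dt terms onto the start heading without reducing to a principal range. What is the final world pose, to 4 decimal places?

step 1: θ'=2.0354 (R=1.0000) → pose (-2.8131, -1.3448, 2.0354)
step 2: θ'=0.1604 (R=0.4000) → pose (-3.1068, -1.9189, 0.1604)
step 3: θ'=-1.8396 (R=0.2500) → pose (-3.3878, -1.6057, -1.8396)
step 4: θ'=-2.5896 (R=-1.1667) → pose (-3.9008, -2.2893, -2.5896)

(-3.9008, -2.2893, -2.5896)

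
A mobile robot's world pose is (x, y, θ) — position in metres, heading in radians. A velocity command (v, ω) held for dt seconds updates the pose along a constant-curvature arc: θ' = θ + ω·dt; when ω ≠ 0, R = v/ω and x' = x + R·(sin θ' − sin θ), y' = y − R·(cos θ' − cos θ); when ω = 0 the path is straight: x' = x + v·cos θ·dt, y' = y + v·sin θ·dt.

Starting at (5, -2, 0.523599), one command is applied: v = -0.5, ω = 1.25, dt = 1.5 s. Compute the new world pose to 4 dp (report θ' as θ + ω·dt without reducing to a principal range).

(4.9294, -2.6410, 2.3986)

θ' = 0.5236 + 1.25·1.5 = 2.3986
R = v/ω = -0.5/1.25 = -0.4000
x' = 5 + -0.4000·(sin 2.3986 − sin 0.5236) = 4.9294
y' = -2 − -0.4000·(cos 2.3986 − cos 0.5236) = -2.6410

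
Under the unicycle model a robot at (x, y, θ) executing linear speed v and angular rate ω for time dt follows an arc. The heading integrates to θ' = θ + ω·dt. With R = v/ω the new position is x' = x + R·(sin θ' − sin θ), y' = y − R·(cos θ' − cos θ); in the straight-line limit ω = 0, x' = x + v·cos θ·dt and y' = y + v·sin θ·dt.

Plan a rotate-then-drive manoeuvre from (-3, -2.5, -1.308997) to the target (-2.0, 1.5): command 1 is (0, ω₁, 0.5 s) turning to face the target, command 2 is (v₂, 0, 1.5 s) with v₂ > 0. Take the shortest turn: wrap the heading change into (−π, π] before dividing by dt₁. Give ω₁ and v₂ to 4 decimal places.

ω₁ = 5.2696, v₂ = 2.7487

heading to target = atan2(1.5−-2.5, -2−-3) = 1.3258
Δθ = wrap(1.3258 − -1.3090) = 2.6348; ω₁ = Δθ/dt₁ = 5.2696
distance = √((-2−-3)² + (1.5−-2.5)²) = 4.1231; v₂ = distance/dt₂ = 2.7487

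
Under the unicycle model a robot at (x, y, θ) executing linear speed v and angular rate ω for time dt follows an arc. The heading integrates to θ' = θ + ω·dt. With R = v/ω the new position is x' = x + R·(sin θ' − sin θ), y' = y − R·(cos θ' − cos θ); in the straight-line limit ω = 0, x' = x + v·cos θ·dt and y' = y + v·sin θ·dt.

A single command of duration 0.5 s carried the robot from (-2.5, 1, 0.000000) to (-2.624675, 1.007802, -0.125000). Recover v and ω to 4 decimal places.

v = -0.2500, ω = -0.2500

Δθ = -0.125000 − 0.000000 = -0.125000
ω = Δθ/dt = -0.125000/0.5 = -0.2500
R = Δx/(sin θ' − sin θ) = 1.0000
v = R·ω = 1.0000·-0.2500 = -0.2500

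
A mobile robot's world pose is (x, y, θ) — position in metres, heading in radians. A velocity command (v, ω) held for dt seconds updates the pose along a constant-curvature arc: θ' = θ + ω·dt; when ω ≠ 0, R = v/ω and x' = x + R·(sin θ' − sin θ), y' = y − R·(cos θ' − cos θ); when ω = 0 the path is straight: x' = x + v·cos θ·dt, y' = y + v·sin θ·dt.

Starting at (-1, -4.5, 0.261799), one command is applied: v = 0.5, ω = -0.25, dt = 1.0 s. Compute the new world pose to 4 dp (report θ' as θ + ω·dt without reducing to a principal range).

θ' = 0.2618 + -0.25·1.0 = 0.0118
R = v/ω = 0.5/-0.25 = -2.0000
x' = -1 + -2.0000·(sin 0.0118 − sin 0.2618) = -0.5060
y' = -4.5 − -2.0000·(cos 0.0118 − cos 0.2618) = -4.4320

(-0.5060, -4.4320, 0.0118)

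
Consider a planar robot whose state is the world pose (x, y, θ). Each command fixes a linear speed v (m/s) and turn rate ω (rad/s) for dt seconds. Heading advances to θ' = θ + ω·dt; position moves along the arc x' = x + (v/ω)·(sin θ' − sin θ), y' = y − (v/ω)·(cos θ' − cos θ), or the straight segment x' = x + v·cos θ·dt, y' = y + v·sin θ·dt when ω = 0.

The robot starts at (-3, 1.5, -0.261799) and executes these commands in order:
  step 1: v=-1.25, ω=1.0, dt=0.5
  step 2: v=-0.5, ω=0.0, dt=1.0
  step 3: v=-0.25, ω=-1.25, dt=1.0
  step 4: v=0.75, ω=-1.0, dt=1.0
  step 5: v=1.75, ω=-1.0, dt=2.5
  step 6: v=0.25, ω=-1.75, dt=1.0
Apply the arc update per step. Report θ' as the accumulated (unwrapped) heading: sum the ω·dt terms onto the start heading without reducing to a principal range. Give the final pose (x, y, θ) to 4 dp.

(-7.4392, 1.3293, -6.2618)

step 1: θ'=0.2382 (R=-1.2500) → pose (-3.6185, 1.5073, 0.2382)
step 2: θ'=0.2382 (straight) → pose (-4.1043, 1.3893, 0.2382)
step 3: θ'=-1.0118 (R=0.2000) → pose (-4.3211, 1.4776, -1.0118)
step 4: θ'=-2.0118 (R=-0.7500) → pose (-4.2787, 0.7597, -2.0118)
step 5: θ'=-4.5118 (R=-1.7500) → pose (-7.5762, 1.1580, -4.5118)
step 6: θ'=-6.2618 (R=-0.1429) → pose (-7.4392, 1.3293, -6.2618)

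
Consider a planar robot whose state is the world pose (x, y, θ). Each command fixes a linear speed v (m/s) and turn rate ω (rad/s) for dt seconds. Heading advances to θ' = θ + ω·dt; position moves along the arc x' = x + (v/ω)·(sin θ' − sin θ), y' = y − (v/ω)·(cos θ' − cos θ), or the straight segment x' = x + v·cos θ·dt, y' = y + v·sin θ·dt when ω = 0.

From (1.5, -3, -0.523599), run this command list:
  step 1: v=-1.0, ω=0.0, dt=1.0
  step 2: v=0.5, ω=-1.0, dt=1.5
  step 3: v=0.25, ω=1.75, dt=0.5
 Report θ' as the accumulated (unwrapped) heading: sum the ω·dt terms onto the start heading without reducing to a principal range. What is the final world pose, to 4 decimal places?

(0.8317, -3.2728, -1.1486)

step 1: θ'=-0.5236 (straight) → pose (0.6340, -2.5000, -0.5236)
step 2: θ'=-2.0236 (R=-0.5000) → pose (0.8336, -3.1518, -2.0236)
step 3: θ'=-1.1486 (R=0.1429) → pose (0.8317, -3.2728, -1.1486)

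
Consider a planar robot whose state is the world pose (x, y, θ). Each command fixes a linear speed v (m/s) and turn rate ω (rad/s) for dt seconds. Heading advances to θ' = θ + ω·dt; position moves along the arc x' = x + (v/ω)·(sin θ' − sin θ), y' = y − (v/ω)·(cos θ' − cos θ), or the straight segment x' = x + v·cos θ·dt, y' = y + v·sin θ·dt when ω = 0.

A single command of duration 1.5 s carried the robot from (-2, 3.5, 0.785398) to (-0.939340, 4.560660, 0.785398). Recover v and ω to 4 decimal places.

Δθ = 0.785398 − 0.785398 = 0.000000
ω = Δθ/dt = 0.000000/1.5 = 0.0000
ω = 0 → v = (Δx·cos θ + Δy·sin θ)/dt = 1.0000

v = 1.0000, ω = 0.0000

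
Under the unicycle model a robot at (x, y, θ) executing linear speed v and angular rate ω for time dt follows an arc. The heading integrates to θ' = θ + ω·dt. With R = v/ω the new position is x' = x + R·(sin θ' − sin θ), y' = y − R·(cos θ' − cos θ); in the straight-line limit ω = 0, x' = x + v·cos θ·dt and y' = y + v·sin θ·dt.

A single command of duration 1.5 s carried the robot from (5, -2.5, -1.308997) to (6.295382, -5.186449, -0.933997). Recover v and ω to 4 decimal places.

Δθ = -0.933997 − -1.308997 = 0.375000
ω = Δθ/dt = 0.375000/1.5 = 0.2500
R = −Δy/(cos θ' − cos θ) = 8.0000
v = R·ω = 8.0000·0.2500 = 2.0000

v = 2.0000, ω = 0.2500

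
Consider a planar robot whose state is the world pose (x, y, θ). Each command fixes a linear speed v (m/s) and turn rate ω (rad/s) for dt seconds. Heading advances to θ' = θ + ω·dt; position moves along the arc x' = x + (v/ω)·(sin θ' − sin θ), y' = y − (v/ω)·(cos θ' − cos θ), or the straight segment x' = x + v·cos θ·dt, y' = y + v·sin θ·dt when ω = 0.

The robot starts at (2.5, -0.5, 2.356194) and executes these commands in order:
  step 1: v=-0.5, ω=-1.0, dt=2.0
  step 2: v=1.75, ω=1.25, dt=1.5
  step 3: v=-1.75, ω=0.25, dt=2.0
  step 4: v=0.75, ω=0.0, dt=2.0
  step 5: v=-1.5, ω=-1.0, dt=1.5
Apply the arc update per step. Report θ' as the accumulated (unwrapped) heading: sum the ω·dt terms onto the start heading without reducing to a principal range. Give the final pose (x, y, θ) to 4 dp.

(5.1141, -2.5526, 1.2312)

step 1: θ'=0.3562 (R=0.5000) → pose (2.3208, -1.3222, 0.3562)
step 2: θ'=2.2312 (R=1.4000) → pose (2.9383, 0.8488, 2.2312)
step 3: θ'=2.7312 (R=-7.0000) → pose (5.6737, -1.2760, 2.7312)
step 4: θ'=2.7312 (straight) → pose (4.2982, -0.6775, 2.7312)
step 5: θ'=1.2312 (R=1.5000) → pose (5.1141, -2.5526, 1.2312)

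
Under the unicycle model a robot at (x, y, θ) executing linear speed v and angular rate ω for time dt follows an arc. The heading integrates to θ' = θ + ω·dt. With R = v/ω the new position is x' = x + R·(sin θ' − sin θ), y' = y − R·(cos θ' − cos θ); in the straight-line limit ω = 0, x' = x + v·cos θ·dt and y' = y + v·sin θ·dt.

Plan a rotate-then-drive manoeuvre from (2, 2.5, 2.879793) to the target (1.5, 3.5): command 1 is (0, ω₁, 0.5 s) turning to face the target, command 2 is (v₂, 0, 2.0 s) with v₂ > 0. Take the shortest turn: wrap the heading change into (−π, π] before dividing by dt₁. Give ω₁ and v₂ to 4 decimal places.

ω₁ = -1.6907, v₂ = 0.5590

heading to target = atan2(3.5−2.5, 1.5−2) = 2.0344
Δθ = wrap(2.0344 − 2.8798) = -0.8453; ω₁ = Δθ/dt₁ = -1.6907
distance = √((1.5−2)² + (3.5−2.5)²) = 1.1180; v₂ = distance/dt₂ = 0.5590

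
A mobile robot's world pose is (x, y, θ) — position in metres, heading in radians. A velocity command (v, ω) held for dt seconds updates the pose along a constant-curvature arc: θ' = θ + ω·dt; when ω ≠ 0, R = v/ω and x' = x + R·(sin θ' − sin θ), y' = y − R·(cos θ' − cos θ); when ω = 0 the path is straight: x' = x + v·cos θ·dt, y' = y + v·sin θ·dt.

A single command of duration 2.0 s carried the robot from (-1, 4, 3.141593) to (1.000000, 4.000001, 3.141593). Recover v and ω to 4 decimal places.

Δθ = 3.141593 − 3.141593 = 0.000000
ω = Δθ/dt = 0.000000/2.0 = 0.0000
ω = 0 → v = (Δx·cos θ + Δy·sin θ)/dt = -1.0000

v = -1.0000, ω = 0.0000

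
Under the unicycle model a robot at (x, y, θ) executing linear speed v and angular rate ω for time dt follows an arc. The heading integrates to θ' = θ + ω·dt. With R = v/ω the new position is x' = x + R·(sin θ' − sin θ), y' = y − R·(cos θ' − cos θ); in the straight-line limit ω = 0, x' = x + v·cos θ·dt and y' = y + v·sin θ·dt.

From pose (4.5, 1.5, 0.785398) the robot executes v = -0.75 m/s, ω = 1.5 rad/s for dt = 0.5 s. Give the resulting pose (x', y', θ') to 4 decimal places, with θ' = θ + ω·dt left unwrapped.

θ' = 0.7854 + 1.5·0.5 = 1.5354
R = v/ω = -0.75/1.5 = -0.5000
x' = 4.5 + -0.5000·(sin 1.5354 − sin 0.7854) = 4.3539
y' = 1.5 − -0.5000·(cos 1.5354 − cos 0.7854) = 1.1641

(4.3539, 1.1641, 1.5354)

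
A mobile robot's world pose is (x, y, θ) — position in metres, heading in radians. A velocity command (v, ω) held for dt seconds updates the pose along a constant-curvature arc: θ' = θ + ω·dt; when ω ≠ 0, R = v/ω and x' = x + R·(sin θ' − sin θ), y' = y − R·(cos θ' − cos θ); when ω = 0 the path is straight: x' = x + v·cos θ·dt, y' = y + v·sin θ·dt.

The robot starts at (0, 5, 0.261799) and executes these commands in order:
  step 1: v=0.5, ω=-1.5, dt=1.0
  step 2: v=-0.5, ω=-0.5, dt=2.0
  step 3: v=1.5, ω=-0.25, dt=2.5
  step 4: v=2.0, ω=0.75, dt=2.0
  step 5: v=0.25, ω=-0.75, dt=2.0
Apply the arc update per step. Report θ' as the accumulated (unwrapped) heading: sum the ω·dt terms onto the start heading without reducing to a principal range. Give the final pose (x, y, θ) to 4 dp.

(-4.6138, 0.1742, -2.8632)

step 1: θ'=-1.2382 (R=-0.3333) → pose (0.4013, 4.7869, -1.2382)
step 2: θ'=-2.2382 (R=1.0000) → pose (0.5611, 5.7323, -2.2382)
step 3: θ'=-2.8632 (R=-6.0000) → pose (-2.5026, 3.6770, -2.8632)
step 4: θ'=-1.3632 (R=2.6667) → pose (-4.3792, 0.5634, -1.3632)
step 5: θ'=-2.8632 (R=-0.3333) → pose (-4.6138, 0.1742, -2.8632)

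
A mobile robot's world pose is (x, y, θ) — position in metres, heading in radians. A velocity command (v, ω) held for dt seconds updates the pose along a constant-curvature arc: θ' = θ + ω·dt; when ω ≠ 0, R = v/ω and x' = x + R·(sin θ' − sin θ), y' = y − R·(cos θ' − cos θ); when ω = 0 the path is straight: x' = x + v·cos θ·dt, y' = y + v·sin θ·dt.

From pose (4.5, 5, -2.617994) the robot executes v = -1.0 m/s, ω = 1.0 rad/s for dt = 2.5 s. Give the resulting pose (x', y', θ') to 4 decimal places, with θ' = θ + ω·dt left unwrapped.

(4.1177, 6.8591, -0.1180)

θ' = -2.6180 + 1.0·2.5 = -0.1180
R = v/ω = -1.0/1.0 = -1.0000
x' = 4.5 + -1.0000·(sin -0.1180 − sin -2.6180) = 4.1177
y' = 5 − -1.0000·(cos -0.1180 − cos -2.6180) = 6.8591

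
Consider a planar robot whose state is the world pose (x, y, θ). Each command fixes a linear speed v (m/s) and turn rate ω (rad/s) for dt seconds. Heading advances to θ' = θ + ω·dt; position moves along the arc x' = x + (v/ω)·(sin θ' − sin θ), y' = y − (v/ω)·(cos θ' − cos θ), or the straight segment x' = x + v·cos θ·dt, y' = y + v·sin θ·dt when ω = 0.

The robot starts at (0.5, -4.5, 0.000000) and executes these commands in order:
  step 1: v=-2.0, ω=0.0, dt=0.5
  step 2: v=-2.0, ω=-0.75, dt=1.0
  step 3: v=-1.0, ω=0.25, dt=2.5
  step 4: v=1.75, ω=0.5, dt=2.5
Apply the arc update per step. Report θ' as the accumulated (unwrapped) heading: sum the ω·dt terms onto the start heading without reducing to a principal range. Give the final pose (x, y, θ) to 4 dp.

(-0.9513, -0.7789, 1.1250)

step 1: θ'=0.0000 (straight) → pose (-0.5000, -4.5000, 0.0000)
step 2: θ'=-0.7500 (R=2.6667) → pose (-2.3177, -3.7845, -0.7500)
step 3: θ'=-0.1250 (R=-4.0000) → pose (-4.5456, -2.7425, -0.1250)
step 4: θ'=1.1250 (R=3.5000) → pose (-0.9513, -0.7789, 1.1250)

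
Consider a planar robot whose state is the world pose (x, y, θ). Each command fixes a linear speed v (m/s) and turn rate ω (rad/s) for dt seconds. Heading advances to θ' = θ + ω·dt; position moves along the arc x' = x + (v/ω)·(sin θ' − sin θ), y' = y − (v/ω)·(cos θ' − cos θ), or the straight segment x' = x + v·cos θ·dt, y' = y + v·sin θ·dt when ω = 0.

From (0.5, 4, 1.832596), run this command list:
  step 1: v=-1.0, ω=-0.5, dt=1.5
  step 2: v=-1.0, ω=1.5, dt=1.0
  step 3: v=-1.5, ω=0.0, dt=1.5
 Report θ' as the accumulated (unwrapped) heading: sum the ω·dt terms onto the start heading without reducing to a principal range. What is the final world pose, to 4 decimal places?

(2.4773, 0.4731, 2.5826)

step 1: θ'=1.0826 (R=2.0000) → pose (0.3345, 2.5443, 1.0826)
step 2: θ'=2.5826 (R=-0.6667) → pose (0.5697, 1.6664, 2.5826)
step 3: θ'=2.5826 (straight) → pose (2.4773, 0.4731, 2.5826)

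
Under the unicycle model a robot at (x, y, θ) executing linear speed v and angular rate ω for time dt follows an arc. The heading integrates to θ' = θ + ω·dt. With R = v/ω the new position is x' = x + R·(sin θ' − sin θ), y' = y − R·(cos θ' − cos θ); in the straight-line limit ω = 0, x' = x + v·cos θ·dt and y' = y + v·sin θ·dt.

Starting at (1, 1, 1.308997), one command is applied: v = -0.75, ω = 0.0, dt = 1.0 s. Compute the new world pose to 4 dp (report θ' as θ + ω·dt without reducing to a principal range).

(0.8059, 0.2756, 1.3090)

θ' = 1.3090 + 0.0·1.0 = 1.3090
ω = 0 → straight: x' = 1 + -0.75·cos(1.3090)·1.0 = 0.8059
y' = 1 + -0.75·sin(1.3090)·1.0 = 0.2756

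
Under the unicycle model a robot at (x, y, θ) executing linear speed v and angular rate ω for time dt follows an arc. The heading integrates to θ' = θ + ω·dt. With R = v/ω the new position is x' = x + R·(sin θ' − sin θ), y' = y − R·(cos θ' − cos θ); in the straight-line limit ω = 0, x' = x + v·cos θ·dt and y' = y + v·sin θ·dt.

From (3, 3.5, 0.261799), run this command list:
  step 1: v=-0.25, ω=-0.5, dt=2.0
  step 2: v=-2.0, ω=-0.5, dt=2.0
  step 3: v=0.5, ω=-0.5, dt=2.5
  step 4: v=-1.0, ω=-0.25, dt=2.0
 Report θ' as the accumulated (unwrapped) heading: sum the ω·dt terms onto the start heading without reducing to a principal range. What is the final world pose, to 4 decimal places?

(2.4186, 6.2258, -3.4882)

step 1: θ'=-0.7382 (R=0.5000) → pose (2.5341, 3.6131, -0.7382)
step 2: θ'=-1.7382 (R=4.0000) → pose (1.2819, 7.2383, -1.7382)
step 3: θ'=-2.9882 (R=-1.0000) → pose (0.4486, 6.4167, -2.9882)
step 4: θ'=-3.4882 (R=4.0000) → pose (2.4186, 6.2258, -3.4882)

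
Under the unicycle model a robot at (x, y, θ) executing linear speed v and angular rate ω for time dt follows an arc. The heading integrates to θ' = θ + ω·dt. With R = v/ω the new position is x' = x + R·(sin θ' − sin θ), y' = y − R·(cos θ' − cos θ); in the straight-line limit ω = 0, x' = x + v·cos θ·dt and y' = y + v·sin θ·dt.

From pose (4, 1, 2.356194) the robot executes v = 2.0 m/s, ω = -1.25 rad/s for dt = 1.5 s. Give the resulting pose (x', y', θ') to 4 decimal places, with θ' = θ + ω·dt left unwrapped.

θ' = 2.3562 + -1.25·1.5 = 0.4812
R = v/ω = 2.0/-1.25 = -1.6000
x' = 4 + -1.6000·(sin 0.4812 − sin 2.3562) = 4.3908
y' = 1 − -1.6000·(cos 0.4812 − cos 2.3562) = 3.5497

(4.3908, 3.5497, 0.4812)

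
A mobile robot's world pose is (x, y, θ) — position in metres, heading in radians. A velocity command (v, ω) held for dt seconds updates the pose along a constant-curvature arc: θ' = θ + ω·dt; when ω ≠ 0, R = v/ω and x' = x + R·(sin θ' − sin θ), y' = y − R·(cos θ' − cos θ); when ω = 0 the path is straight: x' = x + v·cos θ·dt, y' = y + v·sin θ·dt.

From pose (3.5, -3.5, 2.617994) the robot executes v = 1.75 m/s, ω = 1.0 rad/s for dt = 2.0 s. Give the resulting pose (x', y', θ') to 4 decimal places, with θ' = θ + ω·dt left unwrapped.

(0.8828, -4.8506, 4.6180)

θ' = 2.6180 + 1.0·2.0 = 4.6180
R = v/ω = 1.75/1.0 = 1.7500
x' = 3.5 + 1.7500·(sin 4.6180 − sin 2.6180) = 0.8828
y' = -3.5 − 1.7500·(cos 4.6180 − cos 2.6180) = -4.8506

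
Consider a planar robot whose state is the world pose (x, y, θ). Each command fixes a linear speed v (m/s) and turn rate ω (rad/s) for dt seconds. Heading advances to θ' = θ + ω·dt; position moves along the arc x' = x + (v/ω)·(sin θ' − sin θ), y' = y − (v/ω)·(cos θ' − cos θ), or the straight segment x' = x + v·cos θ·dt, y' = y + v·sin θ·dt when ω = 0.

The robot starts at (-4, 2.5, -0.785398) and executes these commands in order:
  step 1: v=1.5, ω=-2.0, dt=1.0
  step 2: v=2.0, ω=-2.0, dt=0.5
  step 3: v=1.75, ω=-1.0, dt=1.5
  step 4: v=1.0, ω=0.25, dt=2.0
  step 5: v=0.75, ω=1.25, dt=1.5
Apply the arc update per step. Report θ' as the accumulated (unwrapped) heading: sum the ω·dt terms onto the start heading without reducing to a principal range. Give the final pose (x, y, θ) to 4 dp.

(-5.7454, 6.2573, -2.9104)

step 1: θ'=-2.7854 (R=-0.7500) → pose (-4.2688, 1.2667, -2.7854)
step 2: θ'=-3.7854 (R=-1.0000) → pose (-5.2178, 1.4042, -3.7854)
step 3: θ'=-5.2854 (R=-1.7500) → pose (-5.6378, 3.7526, -5.2854)
step 4: θ'=-4.7854 (R=4.0000) → pose (-5.0096, 5.6295, -4.7854)
step 5: θ'=-2.9104 (R=0.6000) → pose (-5.7454, 6.2573, -2.9104)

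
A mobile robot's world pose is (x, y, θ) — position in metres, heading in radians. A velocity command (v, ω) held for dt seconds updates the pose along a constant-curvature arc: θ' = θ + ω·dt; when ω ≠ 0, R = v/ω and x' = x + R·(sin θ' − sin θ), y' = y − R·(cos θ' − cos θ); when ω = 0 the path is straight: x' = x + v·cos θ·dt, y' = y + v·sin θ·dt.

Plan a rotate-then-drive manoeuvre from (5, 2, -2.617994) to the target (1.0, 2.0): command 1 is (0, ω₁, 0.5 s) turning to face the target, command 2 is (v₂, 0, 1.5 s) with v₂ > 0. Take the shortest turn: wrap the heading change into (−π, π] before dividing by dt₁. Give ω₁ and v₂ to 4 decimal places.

heading to target = atan2(2−2, 1−5) = 3.1416
Δθ = wrap(3.1416 − -2.6180) = -0.5236; ω₁ = Δθ/dt₁ = -1.0472
distance = √((1−5)² + (2−2)²) = 4.0000; v₂ = distance/dt₂ = 2.6667

ω₁ = -1.0472, v₂ = 2.6667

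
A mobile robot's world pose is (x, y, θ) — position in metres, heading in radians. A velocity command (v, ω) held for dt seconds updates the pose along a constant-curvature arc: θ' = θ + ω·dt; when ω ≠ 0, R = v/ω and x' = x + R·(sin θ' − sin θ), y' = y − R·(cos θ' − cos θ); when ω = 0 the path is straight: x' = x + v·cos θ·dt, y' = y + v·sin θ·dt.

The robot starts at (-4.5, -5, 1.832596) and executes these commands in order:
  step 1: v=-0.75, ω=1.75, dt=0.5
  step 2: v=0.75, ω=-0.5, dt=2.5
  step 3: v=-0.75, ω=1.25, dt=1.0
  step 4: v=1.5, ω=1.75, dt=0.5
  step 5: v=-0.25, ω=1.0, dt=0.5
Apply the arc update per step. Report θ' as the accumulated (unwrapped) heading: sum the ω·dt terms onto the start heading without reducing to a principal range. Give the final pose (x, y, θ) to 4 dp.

(-5.4130, -4.2834, 4.0826)

step 1: θ'=2.7076 (R=-0.4286) → pose (-4.2662, -5.2779, 2.7076)
step 2: θ'=1.4576 (R=-1.5000) → pose (-5.1259, -3.7475, 1.4576)
step 3: θ'=2.7076 (R=-0.6000) → pose (-4.7820, -4.3597, 2.7076)
step 4: θ'=3.5826 (R=0.8571) → pose (-5.5083, -4.3622, 3.5826)
step 5: θ'=4.0826 (R=-0.2500) → pose (-5.4130, -4.2834, 4.0826)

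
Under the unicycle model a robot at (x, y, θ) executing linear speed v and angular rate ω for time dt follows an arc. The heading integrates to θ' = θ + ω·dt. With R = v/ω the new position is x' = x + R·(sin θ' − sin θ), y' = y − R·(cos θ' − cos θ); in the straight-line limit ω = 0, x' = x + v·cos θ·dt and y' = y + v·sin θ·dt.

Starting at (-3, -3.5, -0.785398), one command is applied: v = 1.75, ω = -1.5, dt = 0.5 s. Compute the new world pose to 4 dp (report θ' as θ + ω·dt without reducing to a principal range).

(-2.6590, -4.2837, -1.5354)

θ' = -0.7854 + -1.5·0.5 = -1.5354
R = v/ω = 1.75/-1.5 = -1.1667
x' = -3 + -1.1667·(sin -1.5354 − sin -0.7854) = -2.6590
y' = -3.5 − -1.1667·(cos -1.5354 − cos -0.7854) = -4.2837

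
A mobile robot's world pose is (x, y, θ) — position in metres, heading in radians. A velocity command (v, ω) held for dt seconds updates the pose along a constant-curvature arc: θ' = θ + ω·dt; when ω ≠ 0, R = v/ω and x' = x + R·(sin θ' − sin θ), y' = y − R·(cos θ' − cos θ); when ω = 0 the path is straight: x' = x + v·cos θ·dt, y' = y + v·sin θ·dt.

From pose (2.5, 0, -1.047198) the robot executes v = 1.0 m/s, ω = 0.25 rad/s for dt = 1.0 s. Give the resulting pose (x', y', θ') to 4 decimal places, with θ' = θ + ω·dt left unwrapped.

θ' = -1.0472 + 0.25·1.0 = -0.7972
R = v/ω = 1.0/0.25 = 4.0000
x' = 2.5 + 4.0000·(sin -0.7972 − sin -1.0472) = 3.1025
y' = 0 − 4.0000·(cos -0.7972 − cos -1.0472) = -0.7949

(3.1025, -0.7949, -0.7972)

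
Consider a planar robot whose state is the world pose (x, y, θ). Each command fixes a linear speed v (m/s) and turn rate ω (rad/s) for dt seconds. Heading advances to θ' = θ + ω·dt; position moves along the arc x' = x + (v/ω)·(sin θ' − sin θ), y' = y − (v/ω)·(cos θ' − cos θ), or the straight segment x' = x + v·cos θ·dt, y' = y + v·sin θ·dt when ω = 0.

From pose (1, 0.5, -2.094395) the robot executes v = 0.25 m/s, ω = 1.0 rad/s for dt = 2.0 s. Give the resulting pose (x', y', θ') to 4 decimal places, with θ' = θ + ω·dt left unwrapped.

(1.1929, 0.1261, -0.0944)

θ' = -2.0944 + 1.0·2.0 = -0.0944
R = v/ω = 0.25/1.0 = 0.2500
x' = 1 + 0.2500·(sin -0.0944 − sin -2.0944) = 1.1929
y' = 0.5 − 0.2500·(cos -0.0944 − cos -2.0944) = 0.1261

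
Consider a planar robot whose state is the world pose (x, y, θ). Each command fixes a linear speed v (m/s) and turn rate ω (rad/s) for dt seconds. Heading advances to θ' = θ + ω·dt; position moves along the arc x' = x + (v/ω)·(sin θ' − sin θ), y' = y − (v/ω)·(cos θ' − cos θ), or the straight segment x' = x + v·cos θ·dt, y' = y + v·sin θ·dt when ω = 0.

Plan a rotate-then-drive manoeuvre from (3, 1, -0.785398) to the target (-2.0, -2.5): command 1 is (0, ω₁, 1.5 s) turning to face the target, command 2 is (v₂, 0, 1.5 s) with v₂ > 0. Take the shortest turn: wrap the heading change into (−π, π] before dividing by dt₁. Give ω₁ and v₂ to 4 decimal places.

heading to target = atan2(-2.5−1, -2−3) = -2.5309
Δθ = wrap(-2.5309 − -0.7854) = -1.7455; ω₁ = Δθ/dt₁ = -1.1636
distance = √((-2−3)² + (-2.5−1)²) = 6.1033; v₂ = distance/dt₂ = 4.0689

ω₁ = -1.1636, v₂ = 4.0689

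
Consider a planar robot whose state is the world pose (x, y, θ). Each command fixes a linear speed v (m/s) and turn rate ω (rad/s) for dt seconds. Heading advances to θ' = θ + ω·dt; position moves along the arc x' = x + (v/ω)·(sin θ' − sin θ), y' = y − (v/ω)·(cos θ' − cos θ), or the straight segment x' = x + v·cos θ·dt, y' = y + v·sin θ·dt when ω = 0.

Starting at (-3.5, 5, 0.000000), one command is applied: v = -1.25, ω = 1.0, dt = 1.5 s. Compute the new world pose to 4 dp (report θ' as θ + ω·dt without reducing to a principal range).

(-4.7469, 3.8384, 1.5000)

θ' = 0.0000 + 1.0·1.5 = 1.5000
R = v/ω = -1.25/1.0 = -1.2500
x' = -3.5 + -1.2500·(sin 1.5000 − sin 0.0000) = -4.7469
y' = 5 − -1.2500·(cos 1.5000 − cos 0.0000) = 3.8384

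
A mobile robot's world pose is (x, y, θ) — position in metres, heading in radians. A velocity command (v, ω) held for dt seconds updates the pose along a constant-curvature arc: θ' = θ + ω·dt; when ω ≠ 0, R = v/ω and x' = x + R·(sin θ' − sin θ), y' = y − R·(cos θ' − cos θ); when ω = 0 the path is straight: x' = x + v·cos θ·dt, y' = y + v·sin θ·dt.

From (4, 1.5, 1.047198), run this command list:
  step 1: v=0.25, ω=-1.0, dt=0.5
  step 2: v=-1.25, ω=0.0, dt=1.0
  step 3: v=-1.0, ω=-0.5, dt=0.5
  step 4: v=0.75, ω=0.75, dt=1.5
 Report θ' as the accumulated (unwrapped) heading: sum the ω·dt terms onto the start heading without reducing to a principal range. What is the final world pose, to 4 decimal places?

(3.2602, 1.5419, 1.4222)

step 1: θ'=0.5472 (R=-0.2500) → pose (4.0864, 1.5885, 0.5472)
step 2: θ'=0.5472 (straight) → pose (3.0190, 0.9381, 0.5472)
step 3: θ'=0.2972 (R=2.0000) → pose (2.5640, 0.7338, 0.2972)
step 4: θ'=1.4222 (R=1.0000) → pose (3.2602, 1.5419, 1.4222)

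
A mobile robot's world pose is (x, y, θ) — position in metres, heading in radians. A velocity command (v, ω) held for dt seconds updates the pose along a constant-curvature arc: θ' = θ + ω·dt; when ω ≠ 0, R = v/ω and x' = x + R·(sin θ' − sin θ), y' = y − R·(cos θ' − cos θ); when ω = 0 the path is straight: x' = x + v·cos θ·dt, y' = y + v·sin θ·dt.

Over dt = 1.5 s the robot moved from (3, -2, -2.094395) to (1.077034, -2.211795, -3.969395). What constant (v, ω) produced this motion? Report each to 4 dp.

Δθ = -3.969395 − -2.094395 = -1.875000
ω = Δθ/dt = -1.875000/1.5 = -1.2500
R = Δx/(sin θ' − sin θ) = -1.2000
v = R·ω = -1.2000·-1.2500 = 1.5000

v = 1.5000, ω = -1.2500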